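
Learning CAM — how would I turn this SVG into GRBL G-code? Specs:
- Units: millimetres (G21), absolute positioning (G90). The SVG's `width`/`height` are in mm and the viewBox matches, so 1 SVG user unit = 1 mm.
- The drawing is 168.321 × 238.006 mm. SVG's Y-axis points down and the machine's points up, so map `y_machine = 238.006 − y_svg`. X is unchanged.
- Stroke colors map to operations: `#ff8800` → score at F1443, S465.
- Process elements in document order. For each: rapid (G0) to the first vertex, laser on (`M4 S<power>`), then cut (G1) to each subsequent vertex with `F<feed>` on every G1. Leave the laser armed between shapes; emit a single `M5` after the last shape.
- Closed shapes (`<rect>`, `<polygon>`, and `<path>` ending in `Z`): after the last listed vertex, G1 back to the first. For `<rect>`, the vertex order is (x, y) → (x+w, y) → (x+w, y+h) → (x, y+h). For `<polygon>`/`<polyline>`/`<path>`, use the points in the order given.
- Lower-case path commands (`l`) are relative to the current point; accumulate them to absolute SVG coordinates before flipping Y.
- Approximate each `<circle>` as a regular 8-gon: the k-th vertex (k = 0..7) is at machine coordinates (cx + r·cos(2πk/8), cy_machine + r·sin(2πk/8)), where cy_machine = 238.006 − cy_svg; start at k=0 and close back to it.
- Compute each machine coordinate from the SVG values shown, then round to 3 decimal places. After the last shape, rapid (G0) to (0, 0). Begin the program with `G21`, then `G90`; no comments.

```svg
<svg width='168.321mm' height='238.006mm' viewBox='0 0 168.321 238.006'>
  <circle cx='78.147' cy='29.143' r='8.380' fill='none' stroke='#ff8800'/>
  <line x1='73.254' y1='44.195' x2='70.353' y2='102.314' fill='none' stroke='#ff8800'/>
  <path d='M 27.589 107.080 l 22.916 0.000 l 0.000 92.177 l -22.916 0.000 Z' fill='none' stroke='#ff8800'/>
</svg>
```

1 u = 1 mm; y_m = 238.006 − y.

[1] `<circle>` circle, #ff8800→score S465 F1443: (86.527,208.863) → (84.073,214.789) → (78.147,217.243) → (72.221,214.789) → (69.767,208.863) → (72.221,202.937) → (78.147,200.483) → (84.073,202.937) → (86.527,208.863) (closed)

[2] `<line>` line segment, #ff8800→score S465 F1443: (73.254,193.811) → (70.353,135.692)

[3] `<path>` rectangle, #ff8800→score S465 F1443: (27.589,130.926) → (50.505,130.926) → (50.505,38.749) → (27.589,38.749) → (27.589,130.926) (closed)

G21
G90
G0 X86.527 Y208.863
M4 S465
G1 X84.073 Y214.789 F1443
G1 X78.147 Y217.243 F1443
G1 X72.221 Y214.789 F1443
G1 X69.767 Y208.863 F1443
G1 X72.221 Y202.937 F1443
G1 X78.147 Y200.483 F1443
G1 X84.073 Y202.937 F1443
G1 X86.527 Y208.863 F1443
G0 X73.254 Y193.811
M4 S465
G1 X70.353 Y135.692 F1443
G0 X27.589 Y130.926
M4 S465
G1 X50.505 Y130.926 F1443
G1 X50.505 Y38.749 F1443
G1 X27.589 Y38.749 F1443
G1 X27.589 Y130.926 F1443
M5
G0 X0.000 Y0.000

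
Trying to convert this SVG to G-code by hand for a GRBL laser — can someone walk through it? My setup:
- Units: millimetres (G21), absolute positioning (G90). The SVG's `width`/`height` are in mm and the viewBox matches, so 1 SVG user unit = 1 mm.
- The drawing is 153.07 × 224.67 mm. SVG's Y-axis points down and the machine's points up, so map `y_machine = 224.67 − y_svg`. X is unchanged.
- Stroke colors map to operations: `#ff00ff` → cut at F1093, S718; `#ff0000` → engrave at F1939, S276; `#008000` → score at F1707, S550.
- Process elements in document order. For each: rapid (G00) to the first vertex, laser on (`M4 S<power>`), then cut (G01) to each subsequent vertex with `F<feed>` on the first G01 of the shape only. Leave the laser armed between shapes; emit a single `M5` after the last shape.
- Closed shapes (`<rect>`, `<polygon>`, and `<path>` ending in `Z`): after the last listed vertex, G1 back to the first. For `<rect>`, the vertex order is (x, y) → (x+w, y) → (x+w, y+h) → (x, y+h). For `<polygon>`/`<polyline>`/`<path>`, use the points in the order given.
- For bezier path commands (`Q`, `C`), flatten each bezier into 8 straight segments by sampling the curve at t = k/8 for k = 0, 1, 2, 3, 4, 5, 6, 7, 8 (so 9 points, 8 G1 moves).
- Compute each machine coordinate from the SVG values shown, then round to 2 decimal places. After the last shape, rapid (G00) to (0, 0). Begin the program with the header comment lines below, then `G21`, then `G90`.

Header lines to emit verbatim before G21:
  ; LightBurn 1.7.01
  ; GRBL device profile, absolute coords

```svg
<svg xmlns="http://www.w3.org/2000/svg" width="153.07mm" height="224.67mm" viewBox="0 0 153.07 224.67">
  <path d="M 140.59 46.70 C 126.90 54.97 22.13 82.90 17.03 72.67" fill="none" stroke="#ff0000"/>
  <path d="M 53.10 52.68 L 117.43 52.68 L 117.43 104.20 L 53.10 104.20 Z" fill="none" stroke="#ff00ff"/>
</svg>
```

; LightBurn 1.7.01
; GRBL device profile, absolute coords
G21
G90
G00 X140.59 Y177.97
M4 S276
G01 X131.56 Y174.06 F1939
G01 X116.23 Y168.98
G01 X96.82 Y163.42
G01 X75.59 Y158.05
G01 X54.76 Y153.54
G01 X36.56 Y150.58
G01 X23.24 Y149.84
G01 X17.03 Y152.00
G00 X53.10 Y171.99
M4 S718
G01 X117.43 Y171.99 F1093
G01 X117.43 Y120.47
G01 X53.10 Y120.47
G01 X53.10 Y171.99
M5
G00 X0.00 Y0.00

1 u = 1 mm; y_m = 224.67 − y.

[1] `<path>` cubic bezier, #ff0000→engrave S276 F1939: (140.59,177.97) → (131.56,174.06) → (116.23,168.98) → (96.82,163.42) → (75.59,158.05) → (54.76,153.54) → (36.56,150.58) → (23.24,149.84) → (17.03,152.00)

[2] `<path>` rectangle, #ff00ff→cut S718 F1093: (53.10,171.99) → (117.43,171.99) → (117.43,120.47) → (53.10,120.47) → (53.10,171.99) (closed)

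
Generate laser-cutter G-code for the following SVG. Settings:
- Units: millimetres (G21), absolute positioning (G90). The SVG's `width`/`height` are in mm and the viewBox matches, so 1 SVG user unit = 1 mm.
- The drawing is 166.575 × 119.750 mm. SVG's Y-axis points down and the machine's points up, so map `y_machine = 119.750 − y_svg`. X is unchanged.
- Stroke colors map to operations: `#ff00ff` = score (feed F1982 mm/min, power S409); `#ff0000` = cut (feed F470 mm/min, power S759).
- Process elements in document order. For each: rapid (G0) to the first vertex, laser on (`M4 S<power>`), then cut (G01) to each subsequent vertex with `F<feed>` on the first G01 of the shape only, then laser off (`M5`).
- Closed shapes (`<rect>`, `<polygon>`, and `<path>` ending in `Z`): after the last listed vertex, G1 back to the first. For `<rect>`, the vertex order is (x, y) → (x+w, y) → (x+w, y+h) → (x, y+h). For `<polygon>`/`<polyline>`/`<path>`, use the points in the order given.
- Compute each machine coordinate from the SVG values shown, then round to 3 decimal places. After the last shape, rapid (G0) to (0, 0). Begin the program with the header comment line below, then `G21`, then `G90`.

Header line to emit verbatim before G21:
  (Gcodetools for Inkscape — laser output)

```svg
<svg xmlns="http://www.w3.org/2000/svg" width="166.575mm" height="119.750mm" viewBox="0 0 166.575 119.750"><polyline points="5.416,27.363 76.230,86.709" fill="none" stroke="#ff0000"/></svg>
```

Since the viewBox matches the mm dimensions, user units are millimetres directly. The only transform is the Y-flip y_m = 119.750 − y_svg.

Shape 1 is a line segment drawn with `<polyline>`. Its stroke #ff0000 means cut at S759, F470. After flipping Y the toolpath is (5.416,92.387) → (76.230,33.041).

(Gcodetools for Inkscape — laser output)
G21
G90
G0 X5.416 Y92.387
M4 S759
G01 X76.230 Y33.041 F470
M5
G0 X0.000 Y0.000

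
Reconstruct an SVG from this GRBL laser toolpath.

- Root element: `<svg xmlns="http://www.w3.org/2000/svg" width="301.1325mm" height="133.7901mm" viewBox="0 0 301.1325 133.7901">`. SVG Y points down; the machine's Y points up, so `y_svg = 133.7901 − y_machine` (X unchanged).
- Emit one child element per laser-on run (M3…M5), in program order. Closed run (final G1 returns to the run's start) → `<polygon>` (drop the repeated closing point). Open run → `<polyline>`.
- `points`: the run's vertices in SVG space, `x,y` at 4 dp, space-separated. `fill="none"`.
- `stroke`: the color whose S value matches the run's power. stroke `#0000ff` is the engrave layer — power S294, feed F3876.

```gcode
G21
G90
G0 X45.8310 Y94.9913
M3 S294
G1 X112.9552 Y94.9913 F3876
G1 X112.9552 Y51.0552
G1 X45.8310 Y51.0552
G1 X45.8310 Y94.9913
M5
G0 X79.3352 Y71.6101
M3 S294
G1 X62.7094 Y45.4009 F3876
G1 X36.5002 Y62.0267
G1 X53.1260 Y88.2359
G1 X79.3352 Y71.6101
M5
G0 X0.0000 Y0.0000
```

<svg xmlns="http://www.w3.org/2000/svg" width="301.1325mm" height="133.7901mm" viewBox="0 0 301.1325 133.7901">
  <polygon points="45.8310,38.7988 112.9552,38.7988 112.9552,82.7349 45.8310,82.7349" fill="none" stroke="#0000ff"/>
  <polygon points="79.3352,62.1800 62.7094,88.3892 36.5002,71.7634 53.1260,45.5542" fill="none" stroke="#0000ff"/>
</svg>

Each laser-on run becomes one SVG element. Flip Y back into SVG space with y_svg = 133.7901 − y_machine. Every run uses S294, so all elements get stroke `#0000ff` (engrave).

Run 1: The run returns to its start, so emit a `<polygon>` with points (Y-flipped): 45.8310,38.7988 112.9552,38.7988 112.9552,82.7349 45.8310,82.7349.

Run 2: The run returns to its start, so emit a `<polygon>` with points (Y-flipped): 79.3352,62.1800 62.7094,88.3892 36.5002,71.7634 53.1260,45.5542.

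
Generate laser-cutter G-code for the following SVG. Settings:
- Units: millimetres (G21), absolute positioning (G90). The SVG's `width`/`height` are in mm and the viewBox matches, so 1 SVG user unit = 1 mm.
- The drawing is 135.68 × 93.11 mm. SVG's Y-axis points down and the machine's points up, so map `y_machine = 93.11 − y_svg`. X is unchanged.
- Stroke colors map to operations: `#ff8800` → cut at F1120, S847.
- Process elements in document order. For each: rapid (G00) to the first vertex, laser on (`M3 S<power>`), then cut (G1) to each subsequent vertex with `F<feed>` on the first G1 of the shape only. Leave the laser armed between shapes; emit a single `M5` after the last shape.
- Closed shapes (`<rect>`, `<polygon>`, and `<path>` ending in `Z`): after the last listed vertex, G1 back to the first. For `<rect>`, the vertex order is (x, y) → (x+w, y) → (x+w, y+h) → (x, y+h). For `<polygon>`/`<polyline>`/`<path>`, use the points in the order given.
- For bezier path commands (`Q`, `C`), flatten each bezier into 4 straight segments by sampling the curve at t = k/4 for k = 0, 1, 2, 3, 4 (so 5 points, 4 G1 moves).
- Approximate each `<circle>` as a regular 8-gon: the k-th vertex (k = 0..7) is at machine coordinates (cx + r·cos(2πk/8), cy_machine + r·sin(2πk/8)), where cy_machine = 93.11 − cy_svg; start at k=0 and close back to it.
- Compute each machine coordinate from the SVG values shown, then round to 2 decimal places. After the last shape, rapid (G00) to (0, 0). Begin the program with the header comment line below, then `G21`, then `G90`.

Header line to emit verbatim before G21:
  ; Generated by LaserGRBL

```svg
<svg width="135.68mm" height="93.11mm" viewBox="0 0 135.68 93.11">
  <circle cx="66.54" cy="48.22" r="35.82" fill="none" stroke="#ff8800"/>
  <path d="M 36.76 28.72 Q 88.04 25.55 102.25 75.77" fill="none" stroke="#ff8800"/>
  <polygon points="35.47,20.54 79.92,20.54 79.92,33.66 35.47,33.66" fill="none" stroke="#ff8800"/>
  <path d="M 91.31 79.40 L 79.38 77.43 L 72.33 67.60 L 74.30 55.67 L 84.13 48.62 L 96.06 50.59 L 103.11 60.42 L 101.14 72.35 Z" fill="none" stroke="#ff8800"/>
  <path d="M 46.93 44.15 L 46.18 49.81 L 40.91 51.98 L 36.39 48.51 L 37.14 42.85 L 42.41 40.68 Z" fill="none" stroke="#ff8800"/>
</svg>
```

; Generated by LaserGRBL
G21
G90
G00 X102.36 Y44.89
M3 S847
G1 X91.87 Y70.22 F1120
G1 X66.54 Y80.71
G1 X41.21 Y70.22
G1 X30.72 Y44.89
G1 X41.21 Y19.56
G1 X66.54 Y9.07
G1 X91.87 Y19.56
G1 X102.36 Y44.89
G00 X36.76 Y64.39
M3 S847
G1 X60.08 Y62.64 F1120
G1 X78.77 Y54.21
G1 X92.83 Y39.11
G1 X102.25 Y17.34
G00 X35.47 Y72.57
M3 S847
G1 X79.92 Y72.57 F1120
G1 X79.92 Y59.45
G1 X35.47 Y59.45
G1 X35.47 Y72.57
G00 X91.31 Y13.71
M3 S847
G1 X79.38 Y15.68 F1120
G1 X72.33 Y25.51
G1 X74.30 Y37.44
G1 X84.13 Y44.49
G1 X96.06 Y42.52
G1 X103.11 Y32.69
G1 X101.14 Y20.76
G1 X91.31 Y13.71
G00 X46.93 Y48.96
M3 S847
G1 X46.18 Y43.30 F1120
G1 X40.91 Y41.13
G1 X36.39 Y44.60
G1 X37.14 Y50.26
G1 X42.41 Y52.43
G1 X46.93 Y48.96
M5
G00 X0.00 Y0.00

Since the viewBox matches the mm dimensions, user units are millimetres directly. The only transform is the Y-flip y_m = 93.11 − y_svg.

Shape 1 is a circle drawn with `<circle>`. Its stroke #ff8800 means cut at S847, F1120. After flipping Y the toolpath is (102.36,44.89) → (91.87,70.22) → (66.54,80.71) → (41.21,70.22) → (30.72,44.89) → (41.21,19.56) → (66.54,9.07) → (91.87,19.56) → (102.36,44.89), returning to the start.

Shape 2 is a quadratic bezier drawn with `<path>`. Its stroke #ff8800 means cut at S847, F1120. After flipping Y the toolpath is (36.76,64.39) → (60.08,62.64) → (78.77,54.21) → (92.83,39.11) → (102.25,17.34).

Shape 3 is a rectangle drawn with `<polygon>`. Its stroke #ff8800 means cut at S847, F1120. After flipping Y the toolpath is (35.47,72.57) → (79.92,72.57) → (79.92,59.45) → (35.47,59.45) → (35.47,72.57), returning to the start.

Shape 4 is a regular polygon drawn with `<path>`. Its stroke #ff8800 means cut at S847, F1120. After flipping Y the toolpath is (91.31,13.71) → (79.38,15.68) → (72.33,25.51) → (74.30,37.44) → (84.13,44.49) → (96.06,42.52) → (103.11,32.69) → (101.14,20.76) → (91.31,13.71), returning to the start.

Shape 5 is a regular polygon drawn with `<path>`. Its stroke #ff8800 means cut at S847, F1120. After flipping Y the toolpath is (46.93,48.96) → (46.18,43.30) → (40.91,41.13) → (36.39,44.60) → (37.14,50.26) → (42.41,52.43) → (46.93,48.96), returning to the start.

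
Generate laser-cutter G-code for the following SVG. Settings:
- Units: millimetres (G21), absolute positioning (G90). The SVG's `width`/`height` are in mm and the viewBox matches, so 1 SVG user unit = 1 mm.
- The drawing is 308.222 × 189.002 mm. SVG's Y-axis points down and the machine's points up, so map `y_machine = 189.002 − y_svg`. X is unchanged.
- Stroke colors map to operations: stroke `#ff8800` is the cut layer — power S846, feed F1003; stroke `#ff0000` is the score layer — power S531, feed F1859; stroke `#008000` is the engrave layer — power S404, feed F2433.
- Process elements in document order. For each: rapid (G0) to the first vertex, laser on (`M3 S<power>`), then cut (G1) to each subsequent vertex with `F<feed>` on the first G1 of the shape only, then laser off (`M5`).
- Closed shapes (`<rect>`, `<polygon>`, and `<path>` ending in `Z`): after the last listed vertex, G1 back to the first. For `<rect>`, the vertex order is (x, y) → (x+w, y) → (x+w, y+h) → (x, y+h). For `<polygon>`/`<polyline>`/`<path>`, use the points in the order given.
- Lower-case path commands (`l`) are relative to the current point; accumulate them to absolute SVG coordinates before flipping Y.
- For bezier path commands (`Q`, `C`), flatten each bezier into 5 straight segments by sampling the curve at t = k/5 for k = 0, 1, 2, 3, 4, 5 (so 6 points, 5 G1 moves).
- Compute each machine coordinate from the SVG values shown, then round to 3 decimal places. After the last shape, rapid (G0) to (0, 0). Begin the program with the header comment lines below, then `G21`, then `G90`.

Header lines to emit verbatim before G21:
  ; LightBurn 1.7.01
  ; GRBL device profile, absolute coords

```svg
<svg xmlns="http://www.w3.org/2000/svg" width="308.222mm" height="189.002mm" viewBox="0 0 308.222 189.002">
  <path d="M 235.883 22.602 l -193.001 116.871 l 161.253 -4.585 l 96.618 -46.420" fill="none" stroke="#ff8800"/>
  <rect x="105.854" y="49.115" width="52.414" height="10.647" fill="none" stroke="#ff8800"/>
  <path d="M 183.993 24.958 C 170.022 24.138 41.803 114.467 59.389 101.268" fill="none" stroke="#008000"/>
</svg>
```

; LightBurn 1.7.01
; GRBL device profile, absolute coords
G21
G90
G0 X235.883 Y166.400
M3 S846
G1 X42.882 Y49.529 F1003
G1 X204.135 Y54.114
G1 X300.753 Y100.534
M5
G0 X105.854 Y139.887
M3 S846
G1 X158.268 Y139.887 F1003
G1 X158.268 Y129.240
G1 X105.854 Y129.240
G1 X105.854 Y139.887
M5
G0 X183.993 Y164.044
M3 S404
G1 X163.981 Y155.156 F2433
G1 X129.032 Y133.736
G1 X91.629 Y109.129
G1 X64.254 Y90.681
G1 X59.389 Y87.734
M5
G0 X0.000 Y0.000

Since the viewBox matches the mm dimensions, user units are millimetres directly. The only transform is the Y-flip y_m = 189.002 − y_svg.

Shape 1 is a open polyline drawn with `<path>`. Its stroke #ff8800 means cut at S846, F1003. After flipping Y the toolpath is (235.883,166.400) → (42.882,49.529) → (204.135,54.114) → (300.753,100.534).

Shape 2 is a rectangle drawn with `<rect>`. Its stroke #ff8800 means cut at S846, F1003. After flipping Y the toolpath is (105.854,139.887) → (158.268,139.887) → (158.268,129.240) → (105.854,129.240) → (105.854,139.887), returning to the start.

Shape 3 is a cubic bezier drawn with `<path>`. Its stroke #008000 means engrave at S404, F2433. After flipping Y the toolpath is (183.993,164.044) → (163.981,155.156) → (129.032,133.736) → (91.629,109.129) → (64.254,90.681) → (59.389,87.734).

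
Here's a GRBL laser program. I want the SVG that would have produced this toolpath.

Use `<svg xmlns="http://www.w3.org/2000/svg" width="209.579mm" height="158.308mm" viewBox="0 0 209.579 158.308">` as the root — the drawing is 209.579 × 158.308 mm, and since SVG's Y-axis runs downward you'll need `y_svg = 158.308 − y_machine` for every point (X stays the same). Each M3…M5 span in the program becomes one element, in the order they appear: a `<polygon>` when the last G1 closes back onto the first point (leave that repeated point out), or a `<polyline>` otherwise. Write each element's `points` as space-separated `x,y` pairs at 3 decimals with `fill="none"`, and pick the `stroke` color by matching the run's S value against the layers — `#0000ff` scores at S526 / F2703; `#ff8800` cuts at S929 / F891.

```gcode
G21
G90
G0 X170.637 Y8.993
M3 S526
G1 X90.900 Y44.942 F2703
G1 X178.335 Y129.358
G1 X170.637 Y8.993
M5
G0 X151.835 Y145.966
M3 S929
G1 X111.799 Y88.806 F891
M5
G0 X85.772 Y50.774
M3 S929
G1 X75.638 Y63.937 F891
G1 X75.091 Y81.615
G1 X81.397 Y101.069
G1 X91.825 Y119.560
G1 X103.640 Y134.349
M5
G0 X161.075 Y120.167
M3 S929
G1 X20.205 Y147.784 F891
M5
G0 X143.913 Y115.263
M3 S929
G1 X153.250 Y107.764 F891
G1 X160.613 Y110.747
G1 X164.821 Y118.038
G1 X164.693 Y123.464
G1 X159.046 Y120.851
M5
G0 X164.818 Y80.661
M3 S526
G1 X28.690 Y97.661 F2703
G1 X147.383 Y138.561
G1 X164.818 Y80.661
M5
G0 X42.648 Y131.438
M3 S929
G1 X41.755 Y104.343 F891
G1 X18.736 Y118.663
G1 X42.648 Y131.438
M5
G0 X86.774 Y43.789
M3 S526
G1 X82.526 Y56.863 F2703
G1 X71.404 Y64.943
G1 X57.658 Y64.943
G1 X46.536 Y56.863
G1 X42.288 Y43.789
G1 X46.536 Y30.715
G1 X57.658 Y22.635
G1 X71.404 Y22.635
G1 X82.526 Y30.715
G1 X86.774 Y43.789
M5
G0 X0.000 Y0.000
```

Each laser-on run becomes one SVG element. Flip Y back into SVG space with y_svg = 158.308 − y_machine.

Run 1: the run's S526 means `#0000ff` (score). The run returns to its start, so emit a `<polygon>` with points (Y-flipped): 170.637,149.315 90.900,113.366 178.335,28.950.

Run 2: power S929 maps to stroke `#ff8800` (cut). The run is open, so emit a `<polyline>` with points (Y-flipped): 151.835,12.342 111.799,69.502.

Run 3: power S929 maps to stroke `#ff8800` (cut). The run is open, so emit a `<polyline>` with points (Y-flipped): 85.772,107.534 75.638,94.371 75.091,76.693 81.397,57.239 91.825,38.748 103.640,23.959.

Run 4: power S929 maps to stroke `#ff8800` (cut). The run is open, so emit a `<polyline>` with points (Y-flipped): 161.075,38.141 20.205,10.524.

Run 5: the run's S929 means `#ff8800` (cut). The run is open, so emit a `<polyline>` with points (Y-flipped): 143.913,43.045 153.250,50.544 160.613,47.561 164.821,40.270 164.693,34.844 159.046,37.457.

Run 6: the run's S526 means `#0000ff` (score). The run returns to its start, so emit a `<polygon>` with points (Y-flipped): 164.818,77.647 28.690,60.647 147.383,19.747.

Run 7: S929 ⇒ cut layer `#ff8800`. The run returns to its start, so emit a `<polygon>` with points (Y-flipped): 42.648,26.870 41.755,53.965 18.736,39.645.

Run 8: the run's S526 means `#0000ff` (score). The run returns to its start, so emit a `<polygon>` with points (Y-flipped): 86.774,114.519 82.526,101.445 71.404,93.365 57.658,93.365 46.536,101.445 42.288,114.519 46.536,127.593 57.658,135.673 71.404,135.673 82.526,127.593.

<svg xmlns="http://www.w3.org/2000/svg" width="209.579mm" height="158.308mm" viewBox="0 0 209.579 158.308">
  <polygon points="170.637,149.315 90.900,113.366 178.335,28.950" fill="none" stroke="#0000ff"/>
  <polyline points="151.835,12.342 111.799,69.502" fill="none" stroke="#ff8800"/>
  <polyline points="85.772,107.534 75.638,94.371 75.091,76.693 81.397,57.239 91.825,38.748 103.640,23.959" fill="none" stroke="#ff8800"/>
  <polyline points="161.075,38.141 20.205,10.524" fill="none" stroke="#ff8800"/>
  <polyline points="143.913,43.045 153.250,50.544 160.613,47.561 164.821,40.270 164.693,34.844 159.046,37.457" fill="none" stroke="#ff8800"/>
  <polygon points="164.818,77.647 28.690,60.647 147.383,19.747" fill="none" stroke="#0000ff"/>
  <polygon points="42.648,26.870 41.755,53.965 18.736,39.645" fill="none" stroke="#ff8800"/>
  <polygon points="86.774,114.519 82.526,101.445 71.404,93.365 57.658,93.365 46.536,101.445 42.288,114.519 46.536,127.593 57.658,135.673 71.404,135.673 82.526,127.593" fill="none" stroke="#0000ff"/>
</svg>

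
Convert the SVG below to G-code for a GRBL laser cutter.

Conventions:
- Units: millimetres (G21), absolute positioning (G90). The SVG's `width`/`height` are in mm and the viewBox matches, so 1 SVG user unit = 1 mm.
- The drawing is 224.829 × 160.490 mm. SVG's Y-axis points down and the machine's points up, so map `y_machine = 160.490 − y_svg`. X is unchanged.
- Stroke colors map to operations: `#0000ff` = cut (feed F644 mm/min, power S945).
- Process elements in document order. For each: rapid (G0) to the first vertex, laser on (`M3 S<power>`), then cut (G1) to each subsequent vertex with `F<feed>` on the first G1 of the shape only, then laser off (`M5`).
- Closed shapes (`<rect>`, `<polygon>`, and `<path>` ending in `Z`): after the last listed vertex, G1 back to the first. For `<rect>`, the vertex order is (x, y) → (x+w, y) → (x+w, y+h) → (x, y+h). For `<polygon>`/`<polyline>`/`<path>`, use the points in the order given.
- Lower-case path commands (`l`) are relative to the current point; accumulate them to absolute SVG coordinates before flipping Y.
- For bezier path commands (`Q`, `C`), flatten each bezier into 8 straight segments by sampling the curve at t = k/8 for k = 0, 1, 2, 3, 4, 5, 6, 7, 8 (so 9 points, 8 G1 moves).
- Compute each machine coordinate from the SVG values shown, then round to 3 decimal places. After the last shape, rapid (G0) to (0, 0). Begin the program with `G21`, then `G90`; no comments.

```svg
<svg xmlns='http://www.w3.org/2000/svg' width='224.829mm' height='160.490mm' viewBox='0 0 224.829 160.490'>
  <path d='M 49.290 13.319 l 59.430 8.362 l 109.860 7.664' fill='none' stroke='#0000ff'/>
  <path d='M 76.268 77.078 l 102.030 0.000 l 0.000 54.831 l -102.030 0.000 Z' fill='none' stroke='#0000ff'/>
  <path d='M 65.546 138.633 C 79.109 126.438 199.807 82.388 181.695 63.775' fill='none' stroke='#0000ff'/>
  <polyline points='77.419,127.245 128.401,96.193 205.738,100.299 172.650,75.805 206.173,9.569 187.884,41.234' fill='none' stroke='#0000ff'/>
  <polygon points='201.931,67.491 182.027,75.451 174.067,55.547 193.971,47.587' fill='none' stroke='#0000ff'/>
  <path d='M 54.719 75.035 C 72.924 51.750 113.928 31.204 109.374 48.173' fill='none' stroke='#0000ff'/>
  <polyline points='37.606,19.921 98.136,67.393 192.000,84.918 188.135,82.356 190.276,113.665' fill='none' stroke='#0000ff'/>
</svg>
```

Since the viewBox matches the mm dimensions, user units are millimetres directly. The only transform is the Y-flip y_m = 160.490 − y_svg.

Shape 1 is a open polyline drawn with `<path>`. Its stroke #0000ff means cut at S945, F644. After flipping Y the toolpath is (49.290,147.171) → (108.720,138.809) → (218.580,131.145).

Shape 2 is a rectangle drawn with `<path>`. Its stroke #0000ff means cut at S945, F644. After flipping Y the toolpath is (76.268,83.412) → (178.298,83.412) → (178.298,28.581) → (76.268,28.581) → (76.268,83.412), returning to the start.

Shape 3 is a cubic bezier drawn with `<path>`. Its stroke #0000ff means cut at S945, F644. After flipping Y the toolpath is (65.546,21.857) → (75.174,27.811) → (91.963,36.081) → (113.032,45.994) → (135.499,56.879) → (156.480,68.065) → (173.095,78.881) → (182.461,88.655) → (181.695,96.715).

Shape 4 is a open polyline drawn with `<polyline>`. Its stroke #0000ff means cut at S945, F644. After flipping Y the toolpath is (77.419,33.245) → (128.401,64.297) → (205.738,60.191) → (172.650,84.685) → (206.173,150.921) → (187.884,119.256).

Shape 5 is a regular polygon drawn with `<polygon>`. Its stroke #0000ff means cut at S945, F644. After flipping Y the toolpath is (201.931,92.999) → (182.027,85.039) → (174.067,104.943) → (193.971,112.903) → (201.931,92.999), returning to the start.

Shape 6 is a cubic bezier drawn with `<path>`. Its stroke #0000ff means cut at S945, F644. After flipping Y the toolpath is (54.719,85.455) → (62.481,93.991) → (71.579,101.862) → (81.213,108.661) → (90.581,113.981) → (98.882,117.414) → (105.315,118.553) → (109.080,116.990) → (109.374,112.317).

Shape 7 is a open polyline drawn with `<polyline>`. Its stroke #0000ff means cut at S945, F644. After flipping Y the toolpath is (37.606,140.569) → (98.136,93.097) → (192.000,75.572) → (188.135,78.134) → (190.276,46.825).

G21
G90
G0 X49.290 Y147.171
M3 S945
G1 X108.720 Y138.809 F644
G1 X218.580 Y131.145
M5
G0 X76.268 Y83.412
M3 S945
G1 X178.298 Y83.412 F644
G1 X178.298 Y28.581
G1 X76.268 Y28.581
G1 X76.268 Y83.412
M5
G0 X65.546 Y21.857
M3 S945
G1 X75.174 Y27.811 F644
G1 X91.963 Y36.081
G1 X113.032 Y45.994
G1 X135.499 Y56.879
G1 X156.480 Y68.065
G1 X173.095 Y78.881
G1 X182.461 Y88.655
G1 X181.695 Y96.715
M5
G0 X77.419 Y33.245
M3 S945
G1 X128.401 Y64.297 F644
G1 X205.738 Y60.191
G1 X172.650 Y84.685
G1 X206.173 Y150.921
G1 X187.884 Y119.256
M5
G0 X201.931 Y92.999
M3 S945
G1 X182.027 Y85.039 F644
G1 X174.067 Y104.943
G1 X193.971 Y112.903
G1 X201.931 Y92.999
M5
G0 X54.719 Y85.455
M3 S945
G1 X62.481 Y93.991 F644
G1 X71.579 Y101.862
G1 X81.213 Y108.661
G1 X90.581 Y113.981
G1 X98.882 Y117.414
G1 X105.315 Y118.553
G1 X109.080 Y116.990
G1 X109.374 Y112.317
M5
G0 X37.606 Y140.569
M3 S945
G1 X98.136 Y93.097 F644
G1 X192.000 Y75.572
G1 X188.135 Y78.134
G1 X190.276 Y46.825
M5
G0 X0.000 Y0.000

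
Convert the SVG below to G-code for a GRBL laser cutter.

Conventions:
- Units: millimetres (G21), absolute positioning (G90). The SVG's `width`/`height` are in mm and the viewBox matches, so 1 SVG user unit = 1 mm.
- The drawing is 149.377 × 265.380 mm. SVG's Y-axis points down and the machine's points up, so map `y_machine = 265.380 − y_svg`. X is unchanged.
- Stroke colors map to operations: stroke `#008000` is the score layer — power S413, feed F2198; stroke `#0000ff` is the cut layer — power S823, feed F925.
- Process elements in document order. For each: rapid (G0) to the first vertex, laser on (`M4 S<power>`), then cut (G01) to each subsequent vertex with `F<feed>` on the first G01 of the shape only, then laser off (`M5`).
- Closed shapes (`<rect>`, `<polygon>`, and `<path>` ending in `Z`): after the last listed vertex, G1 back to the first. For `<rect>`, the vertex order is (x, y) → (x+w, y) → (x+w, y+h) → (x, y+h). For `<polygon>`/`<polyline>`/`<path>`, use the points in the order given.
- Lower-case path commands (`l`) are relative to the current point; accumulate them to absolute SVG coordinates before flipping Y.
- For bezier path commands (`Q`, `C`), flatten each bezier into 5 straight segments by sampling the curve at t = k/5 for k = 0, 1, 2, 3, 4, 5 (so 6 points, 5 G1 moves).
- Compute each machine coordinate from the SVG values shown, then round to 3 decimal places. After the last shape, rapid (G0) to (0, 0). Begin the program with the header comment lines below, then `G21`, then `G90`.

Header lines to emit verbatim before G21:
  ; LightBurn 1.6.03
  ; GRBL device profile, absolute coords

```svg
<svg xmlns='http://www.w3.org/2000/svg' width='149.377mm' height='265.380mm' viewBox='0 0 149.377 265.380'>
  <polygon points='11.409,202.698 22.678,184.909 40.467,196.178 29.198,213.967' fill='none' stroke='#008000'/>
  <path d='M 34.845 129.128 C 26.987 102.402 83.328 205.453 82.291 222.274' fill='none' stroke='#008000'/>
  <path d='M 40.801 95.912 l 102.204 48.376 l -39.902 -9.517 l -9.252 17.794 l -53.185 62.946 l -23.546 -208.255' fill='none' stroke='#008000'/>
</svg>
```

; LightBurn 1.6.03
; GRBL device profile, absolute coords
G21
G90
G0 X11.409 Y62.682
M4 S413
G01 X22.678 Y80.471 F2198
G01 X40.467 Y69.202
G01 X29.198 Y51.413
G01 X11.409 Y62.682
M5
G0 X34.845 Y136.252
M4 S413
G01 X36.861 Y138.442 F2198
G01 X48.450 Y119.855
G01 X63.775 Y90.857
G01 X77.000 Y61.818
G01 X82.291 Y43.106
M5
G0 X40.801 Y169.468
M4 S413
G01 X143.005 Y121.092 F2198
G01 X103.103 Y130.609
G01 X93.851 Y112.815
G01 X40.666 Y49.869
G01 X17.120 Y258.124
M5
G0 X0.000 Y0.000

1 u = 1 mm; y_m = 265.380 − y.

[1] `<polygon>` regular polygon, #008000→score S413 F2198: (11.409,62.682) → (22.678,80.471) → (40.467,69.202) → (29.198,51.413) → (11.409,62.682) (closed)

[2] `<path>` cubic bezier, #008000→score S413 F2198: (34.845,136.252) → (36.861,138.442) → (48.450,119.855) → (63.775,90.857) → (77.000,61.818) → (82.291,43.106)

[3] `<path>` open polyline, #008000→score S413 F2198: (40.801,169.468) → (143.005,121.092) → (103.103,130.609) → (93.851,112.815) → (40.666,49.869) → (17.120,258.124)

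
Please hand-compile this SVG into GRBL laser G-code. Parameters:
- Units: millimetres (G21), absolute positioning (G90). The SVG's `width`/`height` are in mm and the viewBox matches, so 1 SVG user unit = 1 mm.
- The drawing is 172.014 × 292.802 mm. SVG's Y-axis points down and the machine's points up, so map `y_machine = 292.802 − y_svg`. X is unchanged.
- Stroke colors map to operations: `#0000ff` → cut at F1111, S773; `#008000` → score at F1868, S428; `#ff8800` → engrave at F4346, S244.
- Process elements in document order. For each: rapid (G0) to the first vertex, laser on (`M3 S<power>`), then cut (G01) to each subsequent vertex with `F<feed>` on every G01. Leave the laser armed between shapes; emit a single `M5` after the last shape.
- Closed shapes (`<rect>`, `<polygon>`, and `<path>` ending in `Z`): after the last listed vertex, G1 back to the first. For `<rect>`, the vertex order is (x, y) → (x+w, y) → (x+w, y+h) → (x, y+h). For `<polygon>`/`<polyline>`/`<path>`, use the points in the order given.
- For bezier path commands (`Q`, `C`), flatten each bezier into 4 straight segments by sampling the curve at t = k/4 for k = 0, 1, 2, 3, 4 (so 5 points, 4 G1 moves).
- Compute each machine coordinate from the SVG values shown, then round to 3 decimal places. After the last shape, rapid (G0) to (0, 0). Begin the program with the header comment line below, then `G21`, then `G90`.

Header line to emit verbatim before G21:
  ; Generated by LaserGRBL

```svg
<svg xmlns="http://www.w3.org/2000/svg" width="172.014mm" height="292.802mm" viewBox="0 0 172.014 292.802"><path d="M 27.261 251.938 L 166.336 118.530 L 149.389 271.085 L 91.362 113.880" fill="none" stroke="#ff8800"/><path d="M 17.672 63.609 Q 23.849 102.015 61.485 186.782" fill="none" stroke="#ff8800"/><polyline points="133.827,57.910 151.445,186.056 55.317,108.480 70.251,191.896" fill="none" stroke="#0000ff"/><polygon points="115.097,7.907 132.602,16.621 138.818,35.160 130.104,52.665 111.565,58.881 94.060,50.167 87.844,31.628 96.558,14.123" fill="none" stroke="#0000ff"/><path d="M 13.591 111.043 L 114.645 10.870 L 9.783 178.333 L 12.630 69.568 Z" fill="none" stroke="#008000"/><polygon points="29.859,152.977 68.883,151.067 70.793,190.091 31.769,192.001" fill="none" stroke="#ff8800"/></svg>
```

1 u = 1 mm; y_m = 292.802 − y.

[1] `<path>` open polyline, #ff8800→engrave S244 F4346: (27.261,40.864) → (166.336,174.272) → (149.389,21.717) → (91.362,178.922)

[2] `<path>` quadratic bezier, #ff8800→engrave S244 F4346: (17.672,229.193) → (22.727,207.092) → (31.714,179.197) → (44.633,145.506) → (61.485,106.020)

[3] `<polyline>` open polyline, #0000ff→cut S773 F1111: (133.827,234.892) → (151.445,106.746) → (55.317,184.322) → (70.251,100.906)

[4] `<polygon>` regular polygon, #0000ff→cut S773 F1111: (115.097,284.895) → (132.602,276.181) → (138.818,257.642) → (130.104,240.137) → (111.565,233.921) → (94.060,242.635) → (87.844,261.174) → (96.558,278.679) → (115.097,284.895) (closed)

[5] `<path>` closed polygon, #008000→score S428 F1868: (13.591,181.759) → (114.645,281.932) → (9.783,114.469) → (12.630,223.234) → (13.591,181.759) (closed)

[6] `<polygon>` regular polygon, #ff8800→engrave S244 F4346: (29.859,139.825) → (68.883,141.735) → (70.793,102.711) → (31.769,100.801) → (29.859,139.825) (closed)

; Generated by LaserGRBL
G21
G90
G0 X27.261 Y40.864
M3 S244
G01 X166.336 Y174.272 F4346
G01 X149.389 Y21.717 F4346
G01 X91.362 Y178.922 F4346
G0 X17.672 Y229.193
M3 S244
G01 X22.727 Y207.092 F4346
G01 X31.714 Y179.197 F4346
G01 X44.633 Y145.506 F4346
G01 X61.485 Y106.020 F4346
G0 X133.827 Y234.892
M3 S773
G01 X151.445 Y106.746 F1111
G01 X55.317 Y184.322 F1111
G01 X70.251 Y100.906 F1111
G0 X115.097 Y284.895
M3 S773
G01 X132.602 Y276.181 F1111
G01 X138.818 Y257.642 F1111
G01 X130.104 Y240.137 F1111
G01 X111.565 Y233.921 F1111
G01 X94.060 Y242.635 F1111
G01 X87.844 Y261.174 F1111
G01 X96.558 Y278.679 F1111
G01 X115.097 Y284.895 F1111
G0 X13.591 Y181.759
M3 S428
G01 X114.645 Y281.932 F1868
G01 X9.783 Y114.469 F1868
G01 X12.630 Y223.234 F1868
G01 X13.591 Y181.759 F1868
G0 X29.859 Y139.825
M3 S244
G01 X68.883 Y141.735 F4346
G01 X70.793 Y102.711 F4346
G01 X31.769 Y100.801 F4346
G01 X29.859 Y139.825 F4346
M5
G0 X0.000 Y0.000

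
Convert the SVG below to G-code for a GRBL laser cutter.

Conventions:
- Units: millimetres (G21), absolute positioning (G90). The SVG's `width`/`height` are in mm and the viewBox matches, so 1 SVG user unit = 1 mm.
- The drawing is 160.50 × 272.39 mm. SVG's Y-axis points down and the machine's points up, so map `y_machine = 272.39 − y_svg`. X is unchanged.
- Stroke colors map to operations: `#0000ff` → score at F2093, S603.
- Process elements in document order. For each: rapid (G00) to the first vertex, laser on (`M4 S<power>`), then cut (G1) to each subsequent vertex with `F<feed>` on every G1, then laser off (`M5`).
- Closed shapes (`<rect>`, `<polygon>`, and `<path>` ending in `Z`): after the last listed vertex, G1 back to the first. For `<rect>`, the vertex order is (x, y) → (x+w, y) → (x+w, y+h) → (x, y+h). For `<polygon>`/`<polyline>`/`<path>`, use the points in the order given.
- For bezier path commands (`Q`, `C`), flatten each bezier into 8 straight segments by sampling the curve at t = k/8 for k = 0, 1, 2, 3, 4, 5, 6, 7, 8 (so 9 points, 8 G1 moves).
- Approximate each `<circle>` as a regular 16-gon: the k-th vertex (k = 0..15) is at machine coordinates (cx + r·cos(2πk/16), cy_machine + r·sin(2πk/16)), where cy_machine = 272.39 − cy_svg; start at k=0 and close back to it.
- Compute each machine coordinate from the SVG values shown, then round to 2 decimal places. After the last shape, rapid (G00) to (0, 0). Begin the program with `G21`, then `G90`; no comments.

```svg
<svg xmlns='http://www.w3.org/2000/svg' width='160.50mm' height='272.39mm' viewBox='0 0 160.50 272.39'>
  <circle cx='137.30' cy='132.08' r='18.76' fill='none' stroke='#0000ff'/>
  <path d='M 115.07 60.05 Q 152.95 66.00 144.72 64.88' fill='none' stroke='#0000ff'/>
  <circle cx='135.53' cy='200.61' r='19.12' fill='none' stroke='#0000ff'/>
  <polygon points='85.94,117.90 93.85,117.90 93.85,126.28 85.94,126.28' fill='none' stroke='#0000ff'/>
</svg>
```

1 u = 1 mm; y_m = 272.39 − y.

[1] `<circle>` circle, #0000ff→score S603 F2093: (156.06,140.31) → (154.63,147.49) → (150.57,153.58) → (144.48,157.64) → (137.30,159.07) → (130.12,157.64) → (124.03,153.58) → (119.97,147.49) → (118.54,140.31) → (119.97,133.13) → (124.03,127.04) → (130.12,122.98) → (137.30,121.55) → (144.48,122.98) → (150.57,127.04) → (154.63,133.13) → (156.06,140.31) (closed)

[2] `<path>` quadratic bezier, #0000ff→score S603 F2093: (115.07,212.34) → (123.82,210.96) → (131.13,209.81) → (137.00,208.87) → (141.42,208.16) → (144.41,207.66) → (145.95,207.39) → (146.06,207.34) → (144.72,207.51)

[3] `<circle>` circle, #0000ff→score S603 F2093: (154.65,71.78) → (153.19,79.10) → (149.05,85.30) → (142.85,89.44) → (135.53,90.90) → (128.21,89.44) → (122.01,85.30) → (117.87,79.10) → (116.41,71.78) → (117.87,64.46) → (122.01,58.26) → (128.21,54.12) → (135.53,52.66) → (142.85,54.12) → (149.05,58.26) → (153.19,64.46) → (154.65,71.78) (closed)

[4] `<polygon>` rectangle, #0000ff→score S603 F2093: (85.94,154.49) → (93.85,154.49) → (93.85,146.11) → (85.94,146.11) → (85.94,154.49) (closed)

G21
G90
G00 X156.06 Y140.31
M4 S603
G1 X154.63 Y147.49 F2093
G1 X150.57 Y153.58 F2093
G1 X144.48 Y157.64 F2093
G1 X137.30 Y159.07 F2093
G1 X130.12 Y157.64 F2093
G1 X124.03 Y153.58 F2093
G1 X119.97 Y147.49 F2093
G1 X118.54 Y140.31 F2093
G1 X119.97 Y133.13 F2093
G1 X124.03 Y127.04 F2093
G1 X130.12 Y122.98 F2093
G1 X137.30 Y121.55 F2093
G1 X144.48 Y122.98 F2093
G1 X150.57 Y127.04 F2093
G1 X154.63 Y133.13 F2093
G1 X156.06 Y140.31 F2093
M5
G00 X115.07 Y212.34
M4 S603
G1 X123.82 Y210.96 F2093
G1 X131.13 Y209.81 F2093
G1 X137.00 Y208.87 F2093
G1 X141.42 Y208.16 F2093
G1 X144.41 Y207.66 F2093
G1 X145.95 Y207.39 F2093
G1 X146.06 Y207.34 F2093
G1 X144.72 Y207.51 F2093
M5
G00 X154.65 Y71.78
M4 S603
G1 X153.19 Y79.10 F2093
G1 X149.05 Y85.30 F2093
G1 X142.85 Y89.44 F2093
G1 X135.53 Y90.90 F2093
G1 X128.21 Y89.44 F2093
G1 X122.01 Y85.30 F2093
G1 X117.87 Y79.10 F2093
G1 X116.41 Y71.78 F2093
G1 X117.87 Y64.46 F2093
G1 X122.01 Y58.26 F2093
G1 X128.21 Y54.12 F2093
G1 X135.53 Y52.66 F2093
G1 X142.85 Y54.12 F2093
G1 X149.05 Y58.26 F2093
G1 X153.19 Y64.46 F2093
G1 X154.65 Y71.78 F2093
M5
G00 X85.94 Y154.49
M4 S603
G1 X93.85 Y154.49 F2093
G1 X93.85 Y146.11 F2093
G1 X85.94 Y146.11 F2093
G1 X85.94 Y154.49 F2093
M5
G00 X0.00 Y0.00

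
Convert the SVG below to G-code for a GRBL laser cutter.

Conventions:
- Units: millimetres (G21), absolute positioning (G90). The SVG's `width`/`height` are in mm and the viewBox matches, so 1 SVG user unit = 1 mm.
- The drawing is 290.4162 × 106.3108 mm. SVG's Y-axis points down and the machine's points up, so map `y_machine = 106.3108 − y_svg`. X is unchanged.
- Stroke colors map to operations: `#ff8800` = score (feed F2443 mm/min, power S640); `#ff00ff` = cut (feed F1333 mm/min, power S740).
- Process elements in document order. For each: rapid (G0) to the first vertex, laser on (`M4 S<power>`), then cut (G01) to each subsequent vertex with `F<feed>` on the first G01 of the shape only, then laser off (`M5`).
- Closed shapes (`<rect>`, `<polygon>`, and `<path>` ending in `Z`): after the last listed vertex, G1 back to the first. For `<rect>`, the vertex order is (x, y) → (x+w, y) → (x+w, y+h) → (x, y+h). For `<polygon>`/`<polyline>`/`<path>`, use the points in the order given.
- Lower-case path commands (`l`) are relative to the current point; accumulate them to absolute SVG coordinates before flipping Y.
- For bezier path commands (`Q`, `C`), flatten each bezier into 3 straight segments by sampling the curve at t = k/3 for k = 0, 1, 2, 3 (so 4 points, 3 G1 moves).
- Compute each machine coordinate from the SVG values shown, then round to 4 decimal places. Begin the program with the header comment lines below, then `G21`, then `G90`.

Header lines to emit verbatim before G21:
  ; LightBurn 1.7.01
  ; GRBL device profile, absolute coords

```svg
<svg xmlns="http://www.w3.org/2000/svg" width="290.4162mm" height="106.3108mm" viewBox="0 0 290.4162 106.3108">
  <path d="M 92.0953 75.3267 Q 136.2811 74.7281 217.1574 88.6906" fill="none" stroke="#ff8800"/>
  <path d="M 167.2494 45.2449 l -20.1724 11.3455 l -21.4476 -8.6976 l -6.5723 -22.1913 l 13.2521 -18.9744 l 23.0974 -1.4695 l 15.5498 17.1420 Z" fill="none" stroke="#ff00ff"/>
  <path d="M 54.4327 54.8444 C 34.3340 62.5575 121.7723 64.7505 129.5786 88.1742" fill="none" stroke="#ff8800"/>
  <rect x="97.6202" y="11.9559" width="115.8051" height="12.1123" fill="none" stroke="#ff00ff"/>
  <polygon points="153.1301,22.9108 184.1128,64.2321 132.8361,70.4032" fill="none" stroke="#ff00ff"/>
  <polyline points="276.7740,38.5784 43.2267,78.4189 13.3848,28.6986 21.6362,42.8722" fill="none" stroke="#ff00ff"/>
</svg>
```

viewBox `0 0 290.4162 106.3108` with mm width/height → 1 unit = 1 mm. Flip: y_m = 106.3108 − y_svg.

**Shape 1** — `<path>` quadratic bezier, stroke `#ff8800` → score (S640, F2443). Control points (SVG): P0=(92.0953,75.3267), P1=(136.2811,74.7281), P2=(217.1574,88.6906); sampled at t=k/3. Machine vertices: (92.0953,30.9841) → (125.6292,29.7653) → (167.3166,25.3106) → (217.1574,17.6202). Open path.

**Shape 2** — `<path>` regular polygon, stroke `#ff00ff` → cut (S740, F1333). Machine vertices: (167.2494,61.0659) → (147.0770,49.7204) → (125.6294,58.4180) → (119.0571,80.6093) → (132.3092,99.5837) → (155.4066,101.0532) → (170.9564,83.9112) → (167.2494,61.0659). Closed: final G1 returns to the first vertex.

**Shape 3** — `<path>` cubic bezier, stroke `#ff8800` → score (S640, F2443). Control points (SVG): P0=(54.4327,54.8444), P1=(34.3340,62.5575), P2=(121.7723,64.7505), P3=(129.5786,88.1742); sampled at t=k/3. Machine vertices: (54.4327,51.4664) → (63.2475,44.6026) → (102.1605,35.4742) → (129.5786,18.1366). Open path.

**Shape 4** — `<rect>` rectangle, stroke `#ff00ff` → cut (S740, F1333). Machine vertices: (97.6202,94.3549) → (213.4253,94.3549) → (213.4253,82.2426) → (97.6202,82.2426) → (97.6202,94.3549). Closed: final G1 returns to the first vertex.

**Shape 5** — `<polygon>` regular polygon, stroke `#ff00ff` → cut (S740, F1333). Machine vertices: (153.1301,83.4000) → (184.1128,42.0787) → (132.8361,35.9076) → (153.1301,83.4000). Closed: final G1 returns to the first vertex.

**Shape 6** — `<polyline>` open polyline, stroke `#ff00ff` → cut (S740, F1333). Machine vertices: (276.7740,67.7324) → (43.2267,27.8919) → (13.3848,77.6122) → (21.6362,63.4386). Open path.

; LightBurn 1.7.01
; GRBL device profile, absolute coords
G21
G90
G0 X92.0953 Y30.9841
M4 S640
G01 X125.6292 Y29.7653 F2443
G01 X167.3166 Y25.3106
G01 X217.1574 Y17.6202
M5
G0 X167.2494 Y61.0659
M4 S740
G01 X147.0770 Y49.7204 F1333
G01 X125.6294 Y58.4180
G01 X119.0571 Y80.6093
G01 X132.3092 Y99.5837
G01 X155.4066 Y101.0532
G01 X170.9564 Y83.9112
G01 X167.2494 Y61.0659
M5
G0 X54.4327 Y51.4664
M4 S640
G01 X63.2475 Y44.6026 F2443
G01 X102.1605 Y35.4742
G01 X129.5786 Y18.1366
M5
G0 X97.6202 Y94.3549
M4 S740
G01 X213.4253 Y94.3549 F1333
G01 X213.4253 Y82.2426
G01 X97.6202 Y82.2426
G01 X97.6202 Y94.3549
M5
G0 X153.1301 Y83.4000
M4 S740
G01 X184.1128 Y42.0787 F1333
G01 X132.8361 Y35.9076
G01 X153.1301 Y83.4000
M5
G0 X276.7740 Y67.7324
M4 S740
G01 X43.2267 Y27.8919 F1333
G01 X13.3848 Y77.6122
G01 X21.6362 Y63.4386
M5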